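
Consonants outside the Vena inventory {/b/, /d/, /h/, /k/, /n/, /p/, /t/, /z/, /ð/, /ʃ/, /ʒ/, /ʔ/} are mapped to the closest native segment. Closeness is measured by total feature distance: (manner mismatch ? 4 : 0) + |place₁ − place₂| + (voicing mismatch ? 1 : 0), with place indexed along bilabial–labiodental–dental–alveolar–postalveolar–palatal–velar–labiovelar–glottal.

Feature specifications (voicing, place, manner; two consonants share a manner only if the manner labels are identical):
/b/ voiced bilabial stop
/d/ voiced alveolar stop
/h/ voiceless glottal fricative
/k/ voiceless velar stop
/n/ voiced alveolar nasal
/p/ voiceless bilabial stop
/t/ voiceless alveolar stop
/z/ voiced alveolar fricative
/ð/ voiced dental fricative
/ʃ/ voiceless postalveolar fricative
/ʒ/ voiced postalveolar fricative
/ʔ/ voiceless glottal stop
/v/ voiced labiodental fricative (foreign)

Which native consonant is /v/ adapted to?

ð

/ð/ is closest: same manner (fricative), place distance 1 (labiodental→dental), same voicing; total 1. Next closest is /z/ at distance 2.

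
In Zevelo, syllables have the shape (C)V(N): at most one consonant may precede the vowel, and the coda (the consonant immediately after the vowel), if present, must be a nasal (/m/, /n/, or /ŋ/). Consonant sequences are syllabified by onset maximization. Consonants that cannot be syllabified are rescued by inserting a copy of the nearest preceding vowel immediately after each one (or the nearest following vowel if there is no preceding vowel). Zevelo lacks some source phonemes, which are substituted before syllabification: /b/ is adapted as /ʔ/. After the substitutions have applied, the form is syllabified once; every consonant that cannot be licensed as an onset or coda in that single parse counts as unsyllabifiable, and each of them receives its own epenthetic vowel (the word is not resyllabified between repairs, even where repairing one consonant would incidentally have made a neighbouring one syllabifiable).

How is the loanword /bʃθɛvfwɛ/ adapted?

Substitution: /b/ → /ʔ/, giving /ʔʃθɛvfwɛ/.
Under (C)V(N), the unsyllabifiable consonants are /ʔ/, /ʃ/, /v/, /f/ (only a nasal (/m/, /n/, or /ŋ/) is licensed in coda position; onsets are limited to one consonant).
Epenthesis after each stranded consonant: /ʔ/ → /ʔɛ/, /ʃ/ → /ʃɛ/, /v/ → /vɛ/, /f/ → /fɛ/.

ʔɛʃɛθɛvɛfɛwɛ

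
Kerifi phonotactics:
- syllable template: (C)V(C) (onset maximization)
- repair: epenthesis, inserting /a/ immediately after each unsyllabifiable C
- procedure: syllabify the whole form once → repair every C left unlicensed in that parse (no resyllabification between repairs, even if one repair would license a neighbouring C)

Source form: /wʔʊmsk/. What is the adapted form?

Under (C)V(C), the unsyllabifiable consonants are /w/, /s/, /k/ (at most one coda consonant is licensed; onsets are limited to one consonant).
Each unlicensed consonant becomes the onset of a new syllable: /w/ → /wa/, /s/ → /sa/, /k/ → /ka/.

waʔʊmsaka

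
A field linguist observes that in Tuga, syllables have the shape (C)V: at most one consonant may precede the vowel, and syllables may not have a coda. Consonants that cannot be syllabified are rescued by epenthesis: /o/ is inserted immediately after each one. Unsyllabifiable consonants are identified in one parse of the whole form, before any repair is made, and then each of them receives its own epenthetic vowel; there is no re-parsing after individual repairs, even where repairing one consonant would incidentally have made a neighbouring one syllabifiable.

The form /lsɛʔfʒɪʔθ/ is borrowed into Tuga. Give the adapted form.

losɛʔofoʒɪʔoθo

Under (C)V, the unsyllabifiable consonants are /l/, /ʔ/, /f/, /ʔ/, /θ/ (no codas are permitted; onsets are limited to one consonant).
Each unlicensed consonant becomes the onset of a new syllable: /l/ → /lo/, /ʔ/ → /ʔo/, /f/ → /fo/, /ʔ/ → /ʔo/, /θ/ → /θo/.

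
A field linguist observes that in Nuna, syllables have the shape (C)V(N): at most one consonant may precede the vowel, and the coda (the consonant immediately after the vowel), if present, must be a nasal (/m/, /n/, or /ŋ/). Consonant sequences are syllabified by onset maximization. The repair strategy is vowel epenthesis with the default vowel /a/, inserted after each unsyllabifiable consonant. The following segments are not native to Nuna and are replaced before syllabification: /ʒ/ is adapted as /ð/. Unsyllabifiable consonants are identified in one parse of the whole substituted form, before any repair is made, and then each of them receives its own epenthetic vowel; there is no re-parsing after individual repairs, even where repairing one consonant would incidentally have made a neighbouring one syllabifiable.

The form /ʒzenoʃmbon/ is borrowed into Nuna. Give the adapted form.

Substitution: /ʒ/ → /ð/, giving /ðzenoʃmbon/.
Under (C)V(N), the unsyllabifiable consonants are /ð/, /ʃ/, /m/ (only a nasal (/m/, /n/, or /ŋ/) is licensed in coda position; onsets are limited to one consonant).
Epenthesis after each stranded consonant: /ð/ → /ða/, /ʃ/ → /ʃa/, /m/ → /ma/.

ðazenoʃamabon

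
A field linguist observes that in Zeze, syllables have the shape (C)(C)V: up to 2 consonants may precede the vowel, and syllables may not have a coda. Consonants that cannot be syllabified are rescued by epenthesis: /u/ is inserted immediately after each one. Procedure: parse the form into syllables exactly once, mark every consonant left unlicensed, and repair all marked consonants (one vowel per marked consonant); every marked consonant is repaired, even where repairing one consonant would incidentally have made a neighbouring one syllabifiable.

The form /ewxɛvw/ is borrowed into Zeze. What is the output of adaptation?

Syllabifying with onset maximization leaves /v/, /w/ stranded (no codas are permitted; onsets may contain at most 2 consonants).
Epenthesis after each stranded consonant: /v/ → /vu/, /w/ → /wu/.

ewxɛvuwu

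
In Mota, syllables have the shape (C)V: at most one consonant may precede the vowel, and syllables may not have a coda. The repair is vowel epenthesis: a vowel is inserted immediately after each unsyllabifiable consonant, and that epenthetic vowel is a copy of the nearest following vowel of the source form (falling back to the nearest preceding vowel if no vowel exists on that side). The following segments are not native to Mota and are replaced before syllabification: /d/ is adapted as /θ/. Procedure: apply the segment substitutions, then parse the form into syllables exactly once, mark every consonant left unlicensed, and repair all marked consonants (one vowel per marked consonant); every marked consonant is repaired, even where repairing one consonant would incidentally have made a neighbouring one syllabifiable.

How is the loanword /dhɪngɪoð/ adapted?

Substitution: /d/ → /θ/, giving /θhɪngɪoð/.
Under (C)V, the unsyllabifiable consonants are /θ/, /n/, /ð/ (no codas are permitted; onsets are limited to one consonant).
Each unlicensed consonant becomes the onset of a new syllable: /θ/ → /θɪ/, /n/ → /nɪ/, /ð/ → /ðo/.

θɪhɪnɪgɪoðo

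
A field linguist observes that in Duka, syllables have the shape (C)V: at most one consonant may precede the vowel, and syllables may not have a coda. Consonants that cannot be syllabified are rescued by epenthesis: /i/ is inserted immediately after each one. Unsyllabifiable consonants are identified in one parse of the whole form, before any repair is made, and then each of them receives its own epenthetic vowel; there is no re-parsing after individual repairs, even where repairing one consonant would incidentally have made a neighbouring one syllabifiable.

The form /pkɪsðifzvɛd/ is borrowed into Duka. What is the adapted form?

Under (C)V, the unsyllabifiable consonants are /p/, /s/, /f/, /z/, /d/ (no codas are permitted; onsets are limited to one consonant).
Epenthesis after each stranded consonant: /p/ → /pi/, /s/ → /si/, /f/ → /fi/, /z/ → /zi/, /d/ → /di/.

pikɪsiðifizivɛdi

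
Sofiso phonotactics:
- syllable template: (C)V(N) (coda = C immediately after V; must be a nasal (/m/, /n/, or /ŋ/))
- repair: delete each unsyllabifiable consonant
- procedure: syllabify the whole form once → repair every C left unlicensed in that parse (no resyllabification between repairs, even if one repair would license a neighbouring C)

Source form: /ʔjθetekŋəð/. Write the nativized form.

θeteŋə

Syllabifying with onset maximization leaves /ʔ/, /j/, /k/, /ð/ stranded (only a nasal (/m/, /n/, or /ŋ/) is licensed in coda position; onsets are limited to one consonant).
Deletion applies to /ʔ/, /j/, /k/, /ð/.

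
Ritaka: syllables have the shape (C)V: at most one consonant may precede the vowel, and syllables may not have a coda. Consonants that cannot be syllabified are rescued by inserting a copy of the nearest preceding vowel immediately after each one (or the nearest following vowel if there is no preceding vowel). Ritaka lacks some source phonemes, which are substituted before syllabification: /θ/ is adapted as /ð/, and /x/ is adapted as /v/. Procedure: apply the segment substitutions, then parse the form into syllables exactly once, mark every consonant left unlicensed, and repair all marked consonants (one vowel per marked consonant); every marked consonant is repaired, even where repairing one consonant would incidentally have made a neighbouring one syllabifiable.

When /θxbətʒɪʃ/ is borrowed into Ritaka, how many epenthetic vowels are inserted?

After substitution the input is /ðvbətʒɪʃ/.
The unsyllabifiable consonants are /ð/, /v/, /t/, /ʃ/; each receives one epenthetic vowel.

4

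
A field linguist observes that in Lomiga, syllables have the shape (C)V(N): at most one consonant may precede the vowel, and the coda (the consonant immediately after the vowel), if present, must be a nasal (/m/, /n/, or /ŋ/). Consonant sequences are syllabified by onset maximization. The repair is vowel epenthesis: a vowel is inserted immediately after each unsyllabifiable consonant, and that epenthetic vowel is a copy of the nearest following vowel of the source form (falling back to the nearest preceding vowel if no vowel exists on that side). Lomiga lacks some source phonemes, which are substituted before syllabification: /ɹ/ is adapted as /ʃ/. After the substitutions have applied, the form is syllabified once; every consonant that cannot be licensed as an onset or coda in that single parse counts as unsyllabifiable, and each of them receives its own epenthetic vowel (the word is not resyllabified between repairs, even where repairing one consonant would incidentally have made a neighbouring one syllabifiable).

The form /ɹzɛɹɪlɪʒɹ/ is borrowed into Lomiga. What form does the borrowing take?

ʃɛzɛʃɪlɪʒɪʃɪ

Substitution: /ɹ/ → /ʃ/, giving /ʃzɛʃɪlɪʒʃ/.
Under (C)V(N), the unsyllabifiable consonants are /ʃ/, /ʒ/, /ʃ/ (only a nasal (/m/, /n/, or /ŋ/) is licensed in coda position; onsets are limited to one consonant).
Epenthesis after each stranded consonant: /ʃ/ → /ʃɛ/, /ʒ/ → /ʒɪ/, /ʃ/ → /ʃɪ/.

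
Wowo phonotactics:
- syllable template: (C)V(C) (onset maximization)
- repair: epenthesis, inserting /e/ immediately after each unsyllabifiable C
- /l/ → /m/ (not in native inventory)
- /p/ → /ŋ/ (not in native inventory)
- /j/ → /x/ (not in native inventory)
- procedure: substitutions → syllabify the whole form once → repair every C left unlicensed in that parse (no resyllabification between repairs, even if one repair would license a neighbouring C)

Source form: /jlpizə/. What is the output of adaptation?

xemeŋizə

Substitution: /j/ → /x/, /l/ → /m/, /p/ → /ŋ/, giving /xmŋizə/.
The consonants /x/, /m/ cannot be parsed into a legal (C)V(C) syllable (at most one coda consonant is licensed; onsets are limited to one consonant).
Each unlicensed consonant becomes the onset of a new syllable: /x/ → /xe/, /m/ → /me/.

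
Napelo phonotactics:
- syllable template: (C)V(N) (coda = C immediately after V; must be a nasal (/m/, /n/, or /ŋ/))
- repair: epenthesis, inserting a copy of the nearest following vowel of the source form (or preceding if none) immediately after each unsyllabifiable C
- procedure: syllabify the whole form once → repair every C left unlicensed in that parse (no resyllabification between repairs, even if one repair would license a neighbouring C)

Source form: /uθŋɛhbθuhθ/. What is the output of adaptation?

uθɛŋɛhubuθuhuθu

The consonants /θ/, /h/, /b/, /h/, /θ/ cannot be parsed into a legal (C)V(N) syllable (only a nasal (/m/, /n/, or /ŋ/) is licensed in coda position; onsets are limited to one consonant).
Inserting the epenthetic vowel yields /θ/ → /θɛ/, /h/ → /hu/, /b/ → /bu/, /h/ → /hu/, /θ/ → /θu/.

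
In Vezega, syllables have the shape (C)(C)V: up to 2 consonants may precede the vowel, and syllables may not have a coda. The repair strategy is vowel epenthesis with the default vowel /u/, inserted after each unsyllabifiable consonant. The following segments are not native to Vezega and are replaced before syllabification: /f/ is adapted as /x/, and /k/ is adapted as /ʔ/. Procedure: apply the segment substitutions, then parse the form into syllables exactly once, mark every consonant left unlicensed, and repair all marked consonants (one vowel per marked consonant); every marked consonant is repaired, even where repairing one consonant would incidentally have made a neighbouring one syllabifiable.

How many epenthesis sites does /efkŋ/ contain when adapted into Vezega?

3

After substitution the input is /exʔŋ/.
The unsyllabifiable consonants are /x/, /ʔ/, /ŋ/; each receives one epenthetic vowel.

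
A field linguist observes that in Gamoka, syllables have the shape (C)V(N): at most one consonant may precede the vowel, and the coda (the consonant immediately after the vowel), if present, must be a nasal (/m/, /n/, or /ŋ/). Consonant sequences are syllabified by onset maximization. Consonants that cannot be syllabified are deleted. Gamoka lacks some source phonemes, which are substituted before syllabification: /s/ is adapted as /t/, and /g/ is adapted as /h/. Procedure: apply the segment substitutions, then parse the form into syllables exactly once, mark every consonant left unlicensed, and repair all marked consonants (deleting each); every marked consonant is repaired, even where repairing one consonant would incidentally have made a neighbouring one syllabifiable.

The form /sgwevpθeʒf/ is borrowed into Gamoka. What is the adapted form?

Substitution: /s/ → /t/, /g/ → /h/, giving /thwevpθeʒf/.
Under (C)V(N), the unsyllabifiable consonants are /t/, /h/, /v/, /p/, /ʒ/, /f/ (only a nasal (/m/, /n/, or /ŋ/) is licensed in coda position; onsets are limited to one consonant).
Deleting the stranded consonants removes /t/, /h/, /v/, /p/, /ʒ/, /f/.

weθe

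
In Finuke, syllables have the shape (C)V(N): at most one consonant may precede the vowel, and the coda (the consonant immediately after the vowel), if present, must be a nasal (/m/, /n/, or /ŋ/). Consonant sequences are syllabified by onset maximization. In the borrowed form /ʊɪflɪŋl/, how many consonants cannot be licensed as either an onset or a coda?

Under (C)V(N), the unsyllabifiable consonants are /f/, /l/ (only a nasal (/m/, /n/, or /ŋ/) is licensed in coda position; onsets are limited to one consonant).

2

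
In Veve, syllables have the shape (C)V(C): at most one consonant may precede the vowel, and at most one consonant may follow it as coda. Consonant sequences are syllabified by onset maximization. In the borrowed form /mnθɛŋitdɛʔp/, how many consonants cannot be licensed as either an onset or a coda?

Under (C)V(C), the unsyllabifiable consonants are /m/, /n/, /p/ (at most one coda consonant is licensed; onsets are limited to one consonant).

3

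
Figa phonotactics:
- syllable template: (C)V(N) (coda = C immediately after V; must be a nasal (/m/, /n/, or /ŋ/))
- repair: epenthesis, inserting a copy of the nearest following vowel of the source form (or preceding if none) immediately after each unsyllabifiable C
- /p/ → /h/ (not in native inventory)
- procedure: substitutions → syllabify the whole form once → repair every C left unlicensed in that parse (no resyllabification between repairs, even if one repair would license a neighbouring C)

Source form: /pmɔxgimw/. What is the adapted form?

Substitution: /p/ → /h/, giving /hmɔxgimw/.
The consonants /h/, /x/, /w/ cannot be parsed into a legal (C)V(N) syllable (only a nasal (/m/, /n/, or /ŋ/) is licensed in coda position; onsets are limited to one consonant).
Epenthesis after each stranded consonant: /h/ → /hɔ/, /x/ → /xi/, /w/ → /wi/.

hɔmɔxigimwi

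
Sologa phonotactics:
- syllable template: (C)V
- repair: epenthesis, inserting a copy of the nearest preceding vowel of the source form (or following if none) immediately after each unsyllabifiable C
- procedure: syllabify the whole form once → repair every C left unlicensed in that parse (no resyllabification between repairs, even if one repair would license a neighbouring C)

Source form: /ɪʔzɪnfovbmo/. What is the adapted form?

ɪʔɪzɪnɪfovobomo

Syllabifying with onset maximization leaves /ʔ/, /n/, /v/, /b/ stranded (no codas are permitted; onsets are limited to one consonant).
Each unlicensed consonant becomes the onset of a new syllable: /ʔ/ → /ʔɪ/, /n/ → /nɪ/, /v/ → /vo/, /b/ → /bo/.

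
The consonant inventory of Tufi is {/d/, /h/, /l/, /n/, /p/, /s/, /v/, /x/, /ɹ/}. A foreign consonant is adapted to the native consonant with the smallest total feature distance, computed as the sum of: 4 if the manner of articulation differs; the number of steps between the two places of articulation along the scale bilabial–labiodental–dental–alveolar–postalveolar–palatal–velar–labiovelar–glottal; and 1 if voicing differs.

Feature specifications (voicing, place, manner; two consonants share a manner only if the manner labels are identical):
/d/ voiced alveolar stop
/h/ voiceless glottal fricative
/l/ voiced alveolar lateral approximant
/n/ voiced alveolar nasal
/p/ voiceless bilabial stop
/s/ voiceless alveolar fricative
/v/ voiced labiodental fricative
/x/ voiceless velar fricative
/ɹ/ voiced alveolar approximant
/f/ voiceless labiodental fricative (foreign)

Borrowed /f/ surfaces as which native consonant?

/v/ is closest: same manner (fricative), place distance 0 (labiodental→labiodental), voicing differs (+1); total 1. Next closest is /s/ at distance 2.

v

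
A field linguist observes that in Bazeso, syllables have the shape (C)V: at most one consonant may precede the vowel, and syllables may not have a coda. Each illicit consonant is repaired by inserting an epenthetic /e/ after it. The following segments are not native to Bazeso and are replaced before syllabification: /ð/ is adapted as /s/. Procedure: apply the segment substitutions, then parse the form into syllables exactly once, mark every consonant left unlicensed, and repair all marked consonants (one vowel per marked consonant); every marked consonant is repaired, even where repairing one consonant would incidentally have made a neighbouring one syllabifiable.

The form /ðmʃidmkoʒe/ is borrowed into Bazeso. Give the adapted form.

Substitution: /ð/ → /s/, giving /smʃidmkoʒe/.
Under (C)V, the unsyllabifiable consonants are /s/, /m/, /d/, /m/ (no codas are permitted; onsets are limited to one consonant).
Inserting the epenthetic vowel yields /s/ → /se/, /m/ → /me/, /d/ → /de/, /m/ → /me/.

semeʃidemekoʒe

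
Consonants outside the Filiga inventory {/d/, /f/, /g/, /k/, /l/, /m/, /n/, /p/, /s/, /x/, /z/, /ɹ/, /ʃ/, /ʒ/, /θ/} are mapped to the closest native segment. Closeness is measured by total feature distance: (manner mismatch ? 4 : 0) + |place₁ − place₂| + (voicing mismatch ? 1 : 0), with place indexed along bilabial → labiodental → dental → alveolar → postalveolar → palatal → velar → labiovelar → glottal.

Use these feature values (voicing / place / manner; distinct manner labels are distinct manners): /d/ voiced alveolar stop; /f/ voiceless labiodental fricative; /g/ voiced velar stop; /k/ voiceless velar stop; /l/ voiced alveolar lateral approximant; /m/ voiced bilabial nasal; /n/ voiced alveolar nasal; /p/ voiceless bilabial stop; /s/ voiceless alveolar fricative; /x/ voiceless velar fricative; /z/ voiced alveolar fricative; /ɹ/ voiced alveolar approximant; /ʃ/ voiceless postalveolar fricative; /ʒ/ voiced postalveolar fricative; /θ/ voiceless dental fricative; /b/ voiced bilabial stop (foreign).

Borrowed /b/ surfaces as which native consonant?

/p/ is closest: same manner (stop), place distance 0 (bilabial→bilabial), voicing differs (+1); total 1. Next closest is /d/ at distance 3.

p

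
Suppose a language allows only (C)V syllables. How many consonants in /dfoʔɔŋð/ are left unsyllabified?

3

Syllabifying with onset maximization leaves /d/, /ŋ/, /ð/ stranded (no codas are permitted; onsets are limited to one consonant).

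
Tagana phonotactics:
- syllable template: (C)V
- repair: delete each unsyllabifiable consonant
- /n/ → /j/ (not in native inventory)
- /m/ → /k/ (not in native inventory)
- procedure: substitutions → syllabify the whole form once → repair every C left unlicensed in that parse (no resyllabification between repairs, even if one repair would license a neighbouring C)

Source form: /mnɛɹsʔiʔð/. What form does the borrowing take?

jɛʔi

Substitution: /m/ → /k/, /n/ → /j/, giving /kjɛɹsʔiʔð/.
Syllabifying with onset maximization leaves /k/, /ɹ/, /s/, /ʔ/, /ð/ stranded (no codas are permitted; onsets are limited to one consonant).
Deletion applies to /k/, /ɹ/, /s/, /ʔ/, /ð/.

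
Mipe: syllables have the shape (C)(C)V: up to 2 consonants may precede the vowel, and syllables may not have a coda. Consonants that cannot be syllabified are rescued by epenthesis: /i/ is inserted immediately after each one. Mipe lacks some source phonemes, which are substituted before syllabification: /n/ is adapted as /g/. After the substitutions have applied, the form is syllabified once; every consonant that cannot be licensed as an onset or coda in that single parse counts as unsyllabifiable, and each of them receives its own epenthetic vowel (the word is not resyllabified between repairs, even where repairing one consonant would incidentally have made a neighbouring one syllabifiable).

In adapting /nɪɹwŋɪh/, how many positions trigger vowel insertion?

After substitution the input is /gɪɹwŋɪh/.
The unsyllabifiable consonants are /ɹ/, /h/; each receives one epenthetic vowel.

2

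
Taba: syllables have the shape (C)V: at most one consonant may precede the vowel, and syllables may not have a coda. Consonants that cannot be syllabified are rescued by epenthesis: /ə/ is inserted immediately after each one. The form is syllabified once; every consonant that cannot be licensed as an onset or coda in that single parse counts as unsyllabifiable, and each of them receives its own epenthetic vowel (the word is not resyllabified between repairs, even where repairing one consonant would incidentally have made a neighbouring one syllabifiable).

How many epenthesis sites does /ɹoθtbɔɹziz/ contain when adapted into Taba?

The unsyllabifiable consonants are /θ/, /t/, /ɹ/, /z/; each receives one epenthetic vowel.

4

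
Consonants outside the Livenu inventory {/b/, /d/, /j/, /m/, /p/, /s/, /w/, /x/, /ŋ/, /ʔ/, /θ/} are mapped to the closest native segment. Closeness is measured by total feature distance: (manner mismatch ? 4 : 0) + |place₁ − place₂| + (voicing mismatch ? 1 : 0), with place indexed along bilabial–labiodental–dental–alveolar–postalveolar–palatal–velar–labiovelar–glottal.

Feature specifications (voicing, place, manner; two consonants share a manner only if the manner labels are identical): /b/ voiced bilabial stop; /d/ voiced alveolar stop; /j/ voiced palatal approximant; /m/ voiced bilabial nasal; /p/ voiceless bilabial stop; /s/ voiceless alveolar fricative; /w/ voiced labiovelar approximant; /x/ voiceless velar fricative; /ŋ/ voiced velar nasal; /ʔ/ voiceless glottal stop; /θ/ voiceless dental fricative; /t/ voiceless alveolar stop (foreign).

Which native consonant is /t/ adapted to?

d

/d/ is closest: same manner (stop), place distance 0 (alveolar→alveolar), voicing differs (+1); total 1. Next closest is /p/ at distance 3.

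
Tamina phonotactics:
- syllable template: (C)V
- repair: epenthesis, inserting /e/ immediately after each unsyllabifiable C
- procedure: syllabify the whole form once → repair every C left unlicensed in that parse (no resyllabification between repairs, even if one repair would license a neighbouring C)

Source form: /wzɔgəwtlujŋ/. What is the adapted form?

The consonants /w/, /w/, /t/, /j/, /ŋ/ cannot be parsed into a legal (C)V syllable (no codas are permitted; onsets are limited to one consonant).
Inserting the epenthetic vowel yields /w/ → /we/, /w/ → /we/, /t/ → /te/, /j/ → /je/, /ŋ/ → /ŋe/.

wezɔgəwetelujeŋe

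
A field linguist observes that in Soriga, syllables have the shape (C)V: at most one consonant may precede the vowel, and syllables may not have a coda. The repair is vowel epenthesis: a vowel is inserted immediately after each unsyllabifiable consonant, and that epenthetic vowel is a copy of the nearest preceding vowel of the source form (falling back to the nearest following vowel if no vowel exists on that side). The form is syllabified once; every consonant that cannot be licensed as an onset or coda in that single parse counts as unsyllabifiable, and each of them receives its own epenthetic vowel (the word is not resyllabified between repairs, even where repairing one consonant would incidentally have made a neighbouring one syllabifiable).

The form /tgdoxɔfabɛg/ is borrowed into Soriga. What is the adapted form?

Syllabifying with onset maximization leaves /t/, /g/, /g/ stranded (no codas are permitted; onsets are limited to one consonant).
Each unlicensed consonant becomes the onset of a new syllable: /t/ → /to/, /g/ → /go/, /g/ → /gɛ/.

togodoxɔfabɛgɛ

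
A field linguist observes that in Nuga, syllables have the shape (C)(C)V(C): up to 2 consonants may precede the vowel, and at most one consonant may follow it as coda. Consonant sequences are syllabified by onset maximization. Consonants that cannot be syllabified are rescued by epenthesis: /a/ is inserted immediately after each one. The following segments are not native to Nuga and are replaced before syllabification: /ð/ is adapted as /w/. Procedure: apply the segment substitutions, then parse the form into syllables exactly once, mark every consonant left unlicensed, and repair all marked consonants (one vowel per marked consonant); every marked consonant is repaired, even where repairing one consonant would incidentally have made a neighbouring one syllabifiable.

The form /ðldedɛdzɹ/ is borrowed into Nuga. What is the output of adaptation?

Substitution: /ð/ → /w/, giving /wldedɛdzɹ/.
Under (C)(C)V(C), the unsyllabifiable consonants are /w/, /z/, /ɹ/ (at most one coda consonant is licensed; onsets may contain at most 2 consonants).
Epenthesis after each stranded consonant: /w/ → /wa/, /z/ → /za/, /ɹ/ → /ɹa/.

waldedɛdzaɹa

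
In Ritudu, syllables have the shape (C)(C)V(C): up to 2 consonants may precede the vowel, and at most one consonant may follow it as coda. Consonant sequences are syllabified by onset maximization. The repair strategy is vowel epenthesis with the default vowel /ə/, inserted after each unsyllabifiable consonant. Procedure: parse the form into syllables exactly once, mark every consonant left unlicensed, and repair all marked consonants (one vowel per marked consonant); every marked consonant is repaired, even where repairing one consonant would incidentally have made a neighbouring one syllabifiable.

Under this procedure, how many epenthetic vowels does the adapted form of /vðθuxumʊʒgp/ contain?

3

The unsyllabifiable consonants are /v/, /g/, /p/; each receives one epenthetic vowel.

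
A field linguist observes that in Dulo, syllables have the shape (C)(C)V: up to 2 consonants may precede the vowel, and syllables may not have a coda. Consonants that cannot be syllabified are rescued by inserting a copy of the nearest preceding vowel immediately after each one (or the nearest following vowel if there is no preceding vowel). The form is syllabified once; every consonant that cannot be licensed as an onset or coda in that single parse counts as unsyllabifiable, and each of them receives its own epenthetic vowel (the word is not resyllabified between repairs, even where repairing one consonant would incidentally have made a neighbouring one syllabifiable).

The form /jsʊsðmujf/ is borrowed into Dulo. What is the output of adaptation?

Syllabifying with onset maximization leaves /s/, /j/, /f/ stranded (no codas are permitted; onsets may contain at most 2 consonants).
Each unlicensed consonant becomes the onset of a new syllable: /s/ → /sʊ/, /j/ → /ju/, /f/ → /fu/.

jsʊsʊðmujufu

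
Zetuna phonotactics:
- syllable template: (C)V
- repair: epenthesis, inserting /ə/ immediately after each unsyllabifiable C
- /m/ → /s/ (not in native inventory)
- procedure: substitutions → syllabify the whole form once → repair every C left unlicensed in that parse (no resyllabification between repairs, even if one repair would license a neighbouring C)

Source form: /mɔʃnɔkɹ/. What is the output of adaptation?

Substitution: /m/ → /s/, giving /sɔʃnɔkɹ/.
Syllabifying with onset maximization leaves /ʃ/, /k/, /ɹ/ stranded (no codas are permitted; onsets are limited to one consonant).
Epenthesis after each stranded consonant: /ʃ/ → /ʃə/, /k/ → /kə/, /ɹ/ → /ɹə/.

sɔʃənɔkəɹə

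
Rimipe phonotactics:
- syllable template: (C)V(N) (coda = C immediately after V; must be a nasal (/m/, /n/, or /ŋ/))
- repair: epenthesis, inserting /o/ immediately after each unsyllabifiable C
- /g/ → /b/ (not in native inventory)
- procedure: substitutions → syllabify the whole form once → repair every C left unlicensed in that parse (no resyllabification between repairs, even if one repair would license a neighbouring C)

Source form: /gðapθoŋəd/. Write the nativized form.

Substitution: /g/ → /b/, giving /bðapθoŋəd/.
The consonants /b/, /p/, /d/ cannot be parsed into a legal (C)V(N) syllable (only a nasal (/m/, /n/, or /ŋ/) is licensed in coda position; onsets are limited to one consonant).
Epenthesis after each stranded consonant: /b/ → /bo/, /p/ → /po/, /d/ → /do/.

boðapoθoŋədo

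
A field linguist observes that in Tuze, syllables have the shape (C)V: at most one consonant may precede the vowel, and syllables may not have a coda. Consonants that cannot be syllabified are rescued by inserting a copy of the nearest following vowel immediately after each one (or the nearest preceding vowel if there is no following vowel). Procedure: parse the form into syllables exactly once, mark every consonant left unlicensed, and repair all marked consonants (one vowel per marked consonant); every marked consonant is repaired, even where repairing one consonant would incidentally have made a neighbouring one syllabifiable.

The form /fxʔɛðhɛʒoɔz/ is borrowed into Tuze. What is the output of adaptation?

Under (C)V, the unsyllabifiable consonants are /f/, /x/, /ð/, /z/ (no codas are permitted; onsets are limited to one consonant).
Epenthesis after each stranded consonant: /f/ → /fɛ/, /x/ → /xɛ/, /ð/ → /ðɛ/, /z/ → /zɔ/.

fɛxɛʔɛðɛhɛʒoɔzɔ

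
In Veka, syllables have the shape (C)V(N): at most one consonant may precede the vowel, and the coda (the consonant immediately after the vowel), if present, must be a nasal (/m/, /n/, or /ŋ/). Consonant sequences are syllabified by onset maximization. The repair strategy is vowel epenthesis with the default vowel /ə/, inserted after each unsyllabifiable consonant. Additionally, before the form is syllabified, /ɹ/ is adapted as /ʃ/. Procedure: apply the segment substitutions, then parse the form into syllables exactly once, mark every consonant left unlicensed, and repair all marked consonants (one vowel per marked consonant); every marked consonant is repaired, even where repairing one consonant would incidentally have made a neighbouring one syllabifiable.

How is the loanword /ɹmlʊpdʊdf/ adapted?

ʃəməlʊpədʊdəfə

Substitution: /ɹ/ → /ʃ/, giving /ʃmlʊpdʊdf/.
The consonants /ʃ/, /m/, /p/, /d/, /f/ cannot be parsed into a legal (C)V(N) syllable (only a nasal (/m/, /n/, or /ŋ/) is licensed in coda position; onsets are limited to one consonant).
Each unlicensed consonant becomes the onset of a new syllable: /ʃ/ → /ʃə/, /m/ → /mə/, /p/ → /pə/, /d/ → /də/, /f/ → /fə/.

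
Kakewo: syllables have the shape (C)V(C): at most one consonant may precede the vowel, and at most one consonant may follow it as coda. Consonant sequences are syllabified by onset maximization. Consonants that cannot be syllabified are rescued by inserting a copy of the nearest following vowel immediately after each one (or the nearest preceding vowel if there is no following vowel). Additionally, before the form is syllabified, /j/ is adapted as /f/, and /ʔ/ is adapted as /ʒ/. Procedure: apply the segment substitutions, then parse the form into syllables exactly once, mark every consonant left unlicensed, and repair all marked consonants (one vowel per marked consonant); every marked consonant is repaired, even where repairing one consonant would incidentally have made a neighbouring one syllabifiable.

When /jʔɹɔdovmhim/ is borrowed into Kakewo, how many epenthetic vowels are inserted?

3

After substitution the input is /fʒɹɔdovmhim/.
The unsyllabifiable consonants are /f/, /ʒ/, /m/; each receives one epenthetic vowel.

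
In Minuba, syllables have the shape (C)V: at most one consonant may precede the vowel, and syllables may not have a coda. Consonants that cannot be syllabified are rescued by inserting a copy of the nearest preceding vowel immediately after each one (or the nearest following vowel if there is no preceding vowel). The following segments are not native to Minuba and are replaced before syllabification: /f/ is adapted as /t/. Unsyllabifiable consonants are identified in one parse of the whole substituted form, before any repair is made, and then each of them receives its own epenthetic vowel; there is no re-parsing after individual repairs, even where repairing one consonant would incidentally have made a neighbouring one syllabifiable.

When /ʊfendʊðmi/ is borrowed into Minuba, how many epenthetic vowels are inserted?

2

After substitution the input is /ʊtendʊðmi/.
The unsyllabifiable consonants are /n/, /ð/; each receives one epenthetic vowel.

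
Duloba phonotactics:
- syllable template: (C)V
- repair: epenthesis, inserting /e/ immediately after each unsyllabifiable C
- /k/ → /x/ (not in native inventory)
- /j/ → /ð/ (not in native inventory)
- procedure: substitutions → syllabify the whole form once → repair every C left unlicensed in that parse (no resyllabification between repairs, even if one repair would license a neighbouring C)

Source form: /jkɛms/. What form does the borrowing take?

Substitution: /j/ → /ð/, /k/ → /x/, giving /ðxɛms/.
The consonants /ð/, /m/, /s/ cannot be parsed into a legal (C)V syllable (no codas are permitted; onsets are limited to one consonant).
Each unlicensed consonant becomes the onset of a new syllable: /ð/ → /ðe/, /m/ → /me/, /s/ → /se/.

ðexɛmese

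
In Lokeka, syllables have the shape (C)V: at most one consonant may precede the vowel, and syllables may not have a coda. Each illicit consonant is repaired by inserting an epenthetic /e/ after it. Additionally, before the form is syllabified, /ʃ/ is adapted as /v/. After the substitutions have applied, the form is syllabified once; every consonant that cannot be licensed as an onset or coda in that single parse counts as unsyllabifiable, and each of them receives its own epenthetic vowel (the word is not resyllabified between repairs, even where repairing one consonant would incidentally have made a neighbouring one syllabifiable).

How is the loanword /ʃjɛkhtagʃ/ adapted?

vejɛkehetageve

Substitution: /ʃ/ → /v/, giving /vjɛkhtagv/.
Syllabifying with onset maximization leaves /v/, /k/, /h/, /g/, /v/ stranded (no codas are permitted; onsets are limited to one consonant).
Each unlicensed consonant becomes the onset of a new syllable: /v/ → /ve/, /k/ → /ke/, /h/ → /he/, /g/ → /ge/, /v/ → /ve/.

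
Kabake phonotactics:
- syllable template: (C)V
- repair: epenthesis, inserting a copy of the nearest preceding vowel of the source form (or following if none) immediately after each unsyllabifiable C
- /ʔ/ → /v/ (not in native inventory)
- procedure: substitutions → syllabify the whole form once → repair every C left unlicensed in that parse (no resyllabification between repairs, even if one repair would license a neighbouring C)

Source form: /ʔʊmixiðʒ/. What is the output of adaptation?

Substitution: /ʔ/ → /v/, giving /vʊmixiðʒ/.
Syllabifying with onset maximization leaves /ð/, /ʒ/ stranded (no codas are permitted; onsets are limited to one consonant).
Each unlicensed consonant becomes the onset of a new syllable: /ð/ → /ði/, /ʒ/ → /ʒi/.

vʊmixiðiʒi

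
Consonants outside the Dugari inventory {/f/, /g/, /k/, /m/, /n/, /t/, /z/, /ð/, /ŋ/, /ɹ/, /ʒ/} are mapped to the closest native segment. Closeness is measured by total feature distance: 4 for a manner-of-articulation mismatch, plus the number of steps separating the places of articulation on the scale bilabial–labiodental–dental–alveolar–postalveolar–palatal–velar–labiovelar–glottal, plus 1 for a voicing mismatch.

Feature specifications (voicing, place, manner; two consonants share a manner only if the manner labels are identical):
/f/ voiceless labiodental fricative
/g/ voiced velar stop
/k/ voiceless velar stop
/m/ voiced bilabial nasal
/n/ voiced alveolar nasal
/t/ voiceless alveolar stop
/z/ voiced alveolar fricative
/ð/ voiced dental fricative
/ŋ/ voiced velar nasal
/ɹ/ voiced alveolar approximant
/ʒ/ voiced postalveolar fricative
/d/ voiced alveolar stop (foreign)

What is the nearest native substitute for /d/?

t

/t/ is closest: same manner (stop), place distance 0 (alveolar→alveolar), voicing differs (+1); total 1. Next closest is /g/ at distance 3.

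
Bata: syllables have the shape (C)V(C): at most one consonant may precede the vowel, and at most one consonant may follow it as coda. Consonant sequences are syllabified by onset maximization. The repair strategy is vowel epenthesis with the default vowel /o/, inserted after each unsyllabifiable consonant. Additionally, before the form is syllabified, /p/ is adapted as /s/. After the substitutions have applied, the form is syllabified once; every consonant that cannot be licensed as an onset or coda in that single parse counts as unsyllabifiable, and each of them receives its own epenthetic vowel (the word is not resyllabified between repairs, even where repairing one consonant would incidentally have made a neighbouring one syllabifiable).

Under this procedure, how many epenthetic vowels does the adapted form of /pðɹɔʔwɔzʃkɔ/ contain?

3

After substitution the input is /sðɹɔʔwɔzʃkɔ/.
The unsyllabifiable consonants are /s/, /ð/, /ʃ/; each receives one epenthetic vowel.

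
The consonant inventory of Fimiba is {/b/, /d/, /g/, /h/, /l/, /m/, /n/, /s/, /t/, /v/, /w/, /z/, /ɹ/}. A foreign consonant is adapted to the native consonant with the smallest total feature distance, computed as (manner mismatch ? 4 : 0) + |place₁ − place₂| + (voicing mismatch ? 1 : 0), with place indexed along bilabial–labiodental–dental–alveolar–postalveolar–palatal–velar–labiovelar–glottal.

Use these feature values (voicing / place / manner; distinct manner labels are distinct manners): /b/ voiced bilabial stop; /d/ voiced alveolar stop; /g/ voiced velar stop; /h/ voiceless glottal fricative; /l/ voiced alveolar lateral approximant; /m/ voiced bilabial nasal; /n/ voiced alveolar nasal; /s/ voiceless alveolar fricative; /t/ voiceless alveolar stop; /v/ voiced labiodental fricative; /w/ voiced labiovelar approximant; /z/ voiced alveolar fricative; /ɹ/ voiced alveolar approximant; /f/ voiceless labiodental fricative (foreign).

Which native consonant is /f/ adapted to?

/v/ is closest: same manner (fricative), place distance 0 (labiodental→labiodental), voicing differs (+1); total 1. Next closest is /s/ at distance 2.

v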